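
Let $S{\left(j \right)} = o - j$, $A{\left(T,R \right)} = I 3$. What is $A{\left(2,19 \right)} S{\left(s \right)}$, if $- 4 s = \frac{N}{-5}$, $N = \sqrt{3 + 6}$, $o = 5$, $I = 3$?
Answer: $\frac{873}{20} \approx 43.65$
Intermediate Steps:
$A{\left(T,R \right)} = 9$ ($A{\left(T,R \right)} = 3 \cdot 3 = 9$)
$N = 3$ ($N = \sqrt{9} = 3$)
$s = \frac{3}{20}$ ($s = - \frac{\frac{1}{-5} \cdot 3}{4} = - \frac{\left(- \frac{1}{5}\right) 3}{4} = \left(- \frac{1}{4}\right) \left(- \frac{3}{5}\right) = \frac{3}{20} \approx 0.15$)
$S{\left(j \right)} = 5 - j$
$A{\left(2,19 \right)} S{\left(s \right)} = 9 \left(5 - \frac{3}{20}\right) = 9 \cdot \frac{97}{20} = \frac{873}{20}$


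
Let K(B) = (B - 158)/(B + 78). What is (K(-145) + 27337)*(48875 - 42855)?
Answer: 11027929640/67 ≈ 1.6460e+8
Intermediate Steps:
K(B) = (-158 + B)/(78 + B)
(K(-145) + 27337)*(48875 - 42855) = ((-158 - 145)/(78 - 145) + 27337)*(48875 - 42855) = (-303/(-67) + 27337)*6020 = (-1/67*(-303) + 27337)*6020 = (303/67 + 27337)*6020 = (1831882/67)*6020 = 11027929640/67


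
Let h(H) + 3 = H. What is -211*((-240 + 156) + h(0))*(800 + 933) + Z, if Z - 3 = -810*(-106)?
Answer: 31898544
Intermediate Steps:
h(H) = -3 + H
Z = 85863 (Z = 3 - 810*(-106) = 3 + 85860 = 85863)
-211*((-240 + 156) + h(0))*(800 + 933) + Z = -211*((-240 + 156) + (-3 + 0))*(800 + 933) + 85863 = -211*(-84 - 3)*1733 + 85863 = -(-18357)*1733 + 85863 = -211*(-150771) + 85863 = 31812681 + 85863 = 31898544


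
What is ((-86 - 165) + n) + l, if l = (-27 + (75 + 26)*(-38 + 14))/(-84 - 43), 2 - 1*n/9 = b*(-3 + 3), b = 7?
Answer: -27140/127 ≈ -213.70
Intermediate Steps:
n = 18 (n = 18 - 63*(-3 + 3) = 18 - 63*0 = 18 - 9*0 = 18 + 0 = 18)
l = 2451/127 (l = (-27 + 101*(-24))/(-127) = (-27 - 2424)*(-1/127) = -2451*(-1/127) = 2451/127 ≈ 19.299)
((-86 - 165) + n) + l = ((-86 - 165) + 18) + 2451/127 = (-251 + 18) + 2451/127 = -233 + 2451/127 = -27140/127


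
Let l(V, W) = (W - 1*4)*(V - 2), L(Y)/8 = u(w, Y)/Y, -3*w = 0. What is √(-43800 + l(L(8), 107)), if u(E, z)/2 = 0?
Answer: I*√44006 ≈ 209.78*I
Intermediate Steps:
w = 0 (w = -⅓*0 = 0)
u(E, z) = 0 (u(E, z) = 2*0 = 0)
L(Y) = 0 (L(Y) = 8*(0/Y) = 8*0 = 0)
l(V, W) = (-4 + W)*(-2 + V) (l(V, W) = (W - 4)*(-2 + V) = (-4 + W)*(-2 + V))
√(-43800 + l(L(8), 107)) = √(-43800 + (8 - 4*0 - 2*107 + 0*107)) = √(-43800 + (8 + 0 - 214 + 0)) = √(-43800 - 206) = √(-44006) = I*√44006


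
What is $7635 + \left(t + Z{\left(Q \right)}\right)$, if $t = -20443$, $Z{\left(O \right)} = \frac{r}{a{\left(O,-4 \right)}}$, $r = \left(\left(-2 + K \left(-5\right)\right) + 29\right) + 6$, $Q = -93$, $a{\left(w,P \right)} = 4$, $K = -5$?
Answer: $- \frac{25587}{2} \approx -12794.0$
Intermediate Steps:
$r = 58$ ($r = \left(\left(-2 - -25\right) + 29\right) + 6 = \left(\left(-2 + 25\right) + 29\right) + 6 = \left(23 + 29\right) + 6 = 52 + 6 = 58$)
$Z{\left(O \right)} = \frac{29}{2}$ ($Z{\left(O \right)} = \frac{58}{4} = 58 \cdot \frac{1}{4} = \frac{29}{2}$)
$7635 + \left(t + Z{\left(Q \right)}\right) = 7635 + \left(-20443 + \frac{29}{2}\right) = 7635 - \frac{40857}{2} = - \frac{25587}{2}$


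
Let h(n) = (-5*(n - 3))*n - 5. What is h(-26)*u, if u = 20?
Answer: -75500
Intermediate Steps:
h(n) = -5 + n*(15 - 5*n) (h(n) = (-5*(-3 + n))*n - 5 = (15 - 5*n)*n - 5 = n*(15 - 5*n) - 5 = -5 + n*(15 - 5*n))
h(-26)*u = (-5 - 5*(-26)**2 + 15*(-26))*20 = (-5 - 5*676 - 390)*20 = (-5 - 3380 - 390)*20 = -3775*20 = -75500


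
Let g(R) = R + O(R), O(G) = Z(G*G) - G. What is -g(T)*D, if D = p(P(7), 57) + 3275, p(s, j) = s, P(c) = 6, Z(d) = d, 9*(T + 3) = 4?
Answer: -1735649/81 ≈ -21428.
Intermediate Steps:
T = -23/9 (T = -3 + (1/9)*4 = -3 + 4/9 = -23/9 ≈ -2.5556)
O(G) = G**2 - G (O(G) = G*G - G = G**2 - G)
g(R) = R + R*(-1 + R)
D = 3281 (D = 6 + 3275 = 3281)
-g(T)*D = -(-23/9)**2*3281 = -529*3281/81 = -1*1735649/81 = -1735649/81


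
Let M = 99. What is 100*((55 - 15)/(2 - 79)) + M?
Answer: 3623/77 ≈ 47.052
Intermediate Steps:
100*((55 - 15)/(2 - 79)) + M = 100*((55 - 15)/(2 - 79)) + 99 = 100*(40/(-77)) + 99 = 100*(40*(-1/77)) + 99 = 100*(-40/77) + 99 = -4000/77 + 99 = 3623/77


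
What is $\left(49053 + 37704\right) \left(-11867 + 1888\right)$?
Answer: $-865748103$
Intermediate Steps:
$\left(49053 + 37704\right) \left(-11867 + 1888\right) = 86757 \left(-9979\right) = -865748103$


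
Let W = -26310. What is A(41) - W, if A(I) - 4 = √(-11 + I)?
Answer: 26314 + √30 ≈ 26319.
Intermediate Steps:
A(I) = 4 + √(-11 + I)
A(41) - W = (4 + √(-11 + 41)) - 1*(-26310) = (4 + √30) + 26310 = 26314 + √30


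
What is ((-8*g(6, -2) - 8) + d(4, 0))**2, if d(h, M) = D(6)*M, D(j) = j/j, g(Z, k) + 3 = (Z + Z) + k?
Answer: 4096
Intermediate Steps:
g(Z, k) = -3 + k + 2*Z (g(Z, k) = -3 + ((Z + Z) + k) = -3 + (2*Z + k) = -3 + (k + 2*Z) = -3 + k + 2*Z)
D(j) = 1
d(h, M) = M (d(h, M) = 1*M = M)
((-8*g(6, -2) - 8) + d(4, 0))**2 = ((-8*(-3 - 2 + 2*6) - 8) + 0)**2 = ((-8*(-3 - 2 + 12) - 8) + 0)**2 = ((-8*7 - 8) + 0)**2 = ((-56 - 8) + 0)**2 = (-64 + 0)**2 = (-64)**2 = 4096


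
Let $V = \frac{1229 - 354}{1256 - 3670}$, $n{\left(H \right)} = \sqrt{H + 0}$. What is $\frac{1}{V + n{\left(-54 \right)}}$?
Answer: $- \frac{2112250}{315445009} - \frac{17482188 i \sqrt{6}}{315445009} \approx -0.0066961 - 0.13575 i$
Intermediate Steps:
$n{\left(H \right)} = \sqrt{H}$
$V = - \frac{875}{2414}$ ($V = \frac{875}{-2414} = 875 \left(- \frac{1}{2414}\right) = - \frac{875}{2414} \approx -0.36247$)
$\frac{1}{V + n{\left(-54 \right)}} = \frac{1}{- \frac{875}{2414} + \sqrt{-54}} = \frac{1}{- \frac{875}{2414} + 3 i \sqrt{6}}$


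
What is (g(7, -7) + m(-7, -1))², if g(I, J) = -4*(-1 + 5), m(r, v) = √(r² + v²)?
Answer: 306 - 160*√2 ≈ 79.726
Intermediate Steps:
g(I, J) = -16 (g(I, J) = -4*4 = -16)
(g(7, -7) + m(-7, -1))² = (-16 + √((-7)² + (-1)²))² = (-16 + √(49 + 1))² = (-16 + √50)² = (-16 + 5*√2)²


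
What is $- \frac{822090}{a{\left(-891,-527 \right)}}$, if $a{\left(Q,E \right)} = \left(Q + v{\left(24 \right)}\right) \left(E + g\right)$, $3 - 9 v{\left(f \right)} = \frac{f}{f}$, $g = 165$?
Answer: $- \frac{3699405}{1451077} \approx -2.5494$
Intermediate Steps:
$v{\left(f \right)} = \frac{2}{9}$ ($v{\left(f \right)} = \frac{1}{3} - \frac{f \frac{1}{f}}{9} = \frac{1}{3} - \frac{1}{9} = \frac{2}{9}$)
$a{\left(Q,E \right)} = \left(165 + E\right) \left(\frac{2}{9} + Q\right)$ ($a{\left(Q,E \right)} = \left(Q + \frac{2}{9}\right) \left(E + 165\right) = \left(\frac{2}{9} + Q\right) \left(165 + E\right) = \left(165 + E\right) \left(\frac{2}{9} + Q\right)$)
$- \frac{822090}{a{\left(-891,-527 \right)}} = - \frac{822090}{\frac{110}{3} + 165 \left(-891\right) + \frac{2}{9} \left(-527\right) - -469557} = - \frac{822090}{\frac{110}{3} - 147015 - \frac{1054}{9} + 469557} = - \frac{822090}{\frac{2902154}{9}} = \left(-822090\right) \frac{9}{2902154} = - \frac{3699405}{1451077}$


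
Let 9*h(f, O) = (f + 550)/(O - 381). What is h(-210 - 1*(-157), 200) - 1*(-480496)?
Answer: 782727487/1629 ≈ 4.8050e+5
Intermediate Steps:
h(f, O) = (550 + f)/(9*(-381 + O)) (h(f, O) = ((f + 550)/(O - 381))/9 = ((550 + f)/(-381 + O))/9 = (550 + f)/(9*(-381 + O)))
h(-210 - 1*(-157), 200) - 1*(-480496) = (550 + (-210 - 1*(-157)))/(9*(-381 + 200)) - 1*(-480496) = (⅑)*(550 + (-210 + 157))/(-181) + 480496 = (⅑)*(-1/181)*(550 - 53) + 480496 = (⅑)*(-1/181)*497 + 480496 = -497/1629 + 480496 = 782727487/1629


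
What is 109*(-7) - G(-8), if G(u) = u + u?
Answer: -747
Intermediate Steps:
G(u) = 2*u
109*(-7) - G(-8) = 109*(-7) - 2*(-8) = -763 - 1*(-16) = -763 + 16 = -747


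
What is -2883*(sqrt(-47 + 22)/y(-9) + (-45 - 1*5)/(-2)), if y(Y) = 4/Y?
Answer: -72075 + 129735*I/4 ≈ -72075.0 + 32434.0*I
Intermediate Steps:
-2883*(sqrt(-47 + 22)/y(-9) + (-45 - 1*5)/(-2)) = -2883*(sqrt(-47 + 22)/((4/(-9))) + (-45 - 1*5)/(-2)) = -2883*(sqrt(-25)/((4*(-1/9))) + (-45 - 5)*(-1/2)) = -2883*((5*I)/(-4/9) - 50*(-1/2)) = -2883*((5*I)*(-9/4) + 25) = -2883*(-45*I/4 + 25) = -2883*(25 - 45*I/4) = -72075 + 129735*I/4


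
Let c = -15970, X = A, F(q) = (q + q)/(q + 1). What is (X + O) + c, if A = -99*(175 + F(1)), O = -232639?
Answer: -266033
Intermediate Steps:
F(q) = 2*q/(1 + q) (F(q) = (2*q)/(1 + q) = 2*q/(1 + q))
A = -17424 (A = -99*(175 + 2*1/(1 + 1)) = -99*(175 + 2*1/2) = -99*(175 + 2*1*(1/2)) = -99*(175 + 1) = -99*176 = -17424)
X = -17424
(X + O) + c = (-17424 - 232639) - 15970 = -250063 - 15970 = -266033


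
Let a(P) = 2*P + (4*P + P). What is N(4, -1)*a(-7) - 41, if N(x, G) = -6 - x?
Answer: 449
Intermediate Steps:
a(P) = 7*P (a(P) = 2*P + 5*P = 7*P)
N(4, -1)*a(-7) - 41 = (-6 - 1*4)*(7*(-7)) - 41 = (-6 - 4)*(-49) - 41 = -10*(-49) - 41 = 490 - 41 = 449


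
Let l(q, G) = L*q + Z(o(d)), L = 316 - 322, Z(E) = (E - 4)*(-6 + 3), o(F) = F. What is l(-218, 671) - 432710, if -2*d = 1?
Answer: -862777/2 ≈ -4.3139e+5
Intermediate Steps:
d = -1/2 (d = -1/2*1 = -1/2 ≈ -0.50000)
Z(E) = 12 - 3*E (Z(E) = (-4 + E)*(-3) = 12 - 3*E)
L = -6
l(q, G) = 27/2 - 6*q (l(q, G) = -6*q + (12 - 3*(-1/2)) = -6*q + (12 + 3/2) = -6*q + 27/2 = 27/2 - 6*q)
l(-218, 671) - 432710 = (27/2 - 6*(-218)) - 432710 = (27/2 + 1308) - 432710 = 2643/2 - 432710 = -862777/2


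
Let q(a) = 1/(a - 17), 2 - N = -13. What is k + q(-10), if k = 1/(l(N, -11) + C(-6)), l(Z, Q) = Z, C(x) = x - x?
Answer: 4/135 ≈ 0.029630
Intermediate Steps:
N = 15 (N = 2 - 1*(-13) = 2 + 13 = 15)
C(x) = 0
q(a) = 1/(-17 + a)
k = 1/15 (k = 1/(15 + 0) = 1/15 ≈ 0.066667)
k + q(-10) = 1/15 + 1/(-17 - 10) = 1/15 + 1/(-27) = 1/15 - 1/27 = 4/135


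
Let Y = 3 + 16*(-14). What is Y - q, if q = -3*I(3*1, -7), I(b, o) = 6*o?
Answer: -347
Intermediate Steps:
Y = -221 (Y = 3 - 224 = -221)
q = 126 (q = -18*(-7) = -3*(-42) = 126)
Y - q = -221 - 1*126 = -221 - 126 = -347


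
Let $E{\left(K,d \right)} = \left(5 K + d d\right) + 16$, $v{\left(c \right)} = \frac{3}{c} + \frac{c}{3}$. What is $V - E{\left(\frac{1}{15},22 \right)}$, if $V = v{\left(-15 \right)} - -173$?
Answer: $- \frac{4988}{15} \approx -332.53$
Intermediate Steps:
$v{\left(c \right)} = \frac{3}{c} + \frac{c}{3}$ ($v{\left(c \right)} = \frac{3}{c} + c \frac{1}{3} = \frac{3}{c} + \frac{c}{3}$)
$E{\left(K,d \right)} = 16 + d^{2} + 5 K$ ($E{\left(K,d \right)} = \left(5 K + d^{2}\right) + 16 = \left(d^{2} + 5 K\right) + 16 = 16 + d^{2} + 5 K$)
$V = \frac{839}{5}$ ($V = \left(\frac{3}{-15} + \frac{1}{3} \left(-15\right)\right) - -173 = \left(3 \left(- \frac{1}{15}\right) - 5\right) + 173 = \left(- \frac{1}{5} - 5\right) + 173 = - \frac{26}{5} + 173 = \frac{839}{5} \approx 167.8$)
$V - E{\left(\frac{1}{15},22 \right)} = \frac{839}{5} - \left(16 + 22^{2} + \frac{5}{15}\right) = \frac{839}{5} - \left(16 + 484 + 5 \cdot \frac{1}{15}\right) = \frac{839}{5} - \left(16 + 484 + \frac{1}{3}\right) = \frac{839}{5} - \frac{1501}{3} = - \frac{4988}{15}$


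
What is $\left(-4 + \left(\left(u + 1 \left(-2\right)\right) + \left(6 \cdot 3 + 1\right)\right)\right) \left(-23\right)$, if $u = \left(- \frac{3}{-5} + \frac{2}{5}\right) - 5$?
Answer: $-207$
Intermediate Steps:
$u = -4$ ($u = \left(\left(-3\right) \left(- \frac{1}{5}\right) + 2 \cdot \frac{1}{5}\right) - 5 = \left(\frac{3}{5} + \frac{2}{5}\right) - 5 = 1 - 5 = -4$)
$\left(-4 + \left(\left(u + 1 \left(-2\right)\right) + \left(6 \cdot 3 + 1\right)\right)\right) \left(-23\right) = \left(-4 + \left(\left(-4 + 1 \left(-2\right)\right) + \left(6 \cdot 3 + 1\right)\right)\right) \left(-23\right) = \left(-4 + \left(\left(-4 - 2\right) + \left(18 + 1\right)\right)\right) \left(-23\right) = \left(-4 + \left(-6 + 19\right)\right) \left(-23\right) = \left(-4 + 13\right) \left(-23\right) = 9 \left(-23\right) = -207$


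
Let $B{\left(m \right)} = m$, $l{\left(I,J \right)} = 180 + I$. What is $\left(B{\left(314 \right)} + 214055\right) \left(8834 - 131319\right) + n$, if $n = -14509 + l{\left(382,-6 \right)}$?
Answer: $-26257000912$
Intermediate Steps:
$n = -13947$ ($n = -14509 + \left(180 + 382\right) = -14509 + 562 = -13947$)
$\left(B{\left(314 \right)} + 214055\right) \left(8834 - 131319\right) + n = \left(314 + 214055\right) \left(8834 - 131319\right) - 13947 = 214369 \left(-122485\right) - 13947 = -26256986965 - 13947 = -26257000912$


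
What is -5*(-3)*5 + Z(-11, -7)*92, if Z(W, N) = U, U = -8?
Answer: -661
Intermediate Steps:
Z(W, N) = -8
-5*(-3)*5 + Z(-11, -7)*92 = -5*(-3)*5 - 8*92 = 15*5 - 736 = 75 - 736 = -661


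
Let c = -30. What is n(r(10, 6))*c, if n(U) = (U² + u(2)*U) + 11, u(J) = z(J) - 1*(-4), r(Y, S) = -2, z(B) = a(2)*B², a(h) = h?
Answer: 270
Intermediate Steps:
z(B) = 2*B²
u(J) = 4 + 2*J² (u(J) = 2*J² - 1*(-4) = 2*J² + 4 = 4 + 2*J²)
n(U) = 11 + U² + 12*U (n(U) = (U² + (4 + 2*2²)*U) + 11 = (U² + (4 + 2*4)*U) + 11 = (U² + (4 + 8)*U) + 11 = (U² + 12*U) + 11 = 11 + U² + 12*U)
n(r(10, 6))*c = (11 + (-2)² + 12*(-2))*(-30) = (11 + 4 - 24)*(-30) = -9*(-30) = 270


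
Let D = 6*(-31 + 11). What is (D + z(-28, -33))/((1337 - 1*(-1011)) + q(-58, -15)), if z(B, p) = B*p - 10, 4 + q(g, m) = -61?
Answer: 794/2283 ≈ 0.34779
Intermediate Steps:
q(g, m) = -65 (q(g, m) = -4 - 61 = -65)
D = -120 (D = 6*(-20) = -120)
z(B, p) = -10 + B*p
(D + z(-28, -33))/((1337 - 1*(-1011)) + q(-58, -15)) = (-120 + (-10 - 28*(-33)))/((1337 - 1*(-1011)) - 65) = (-120 + (-10 + 924))/((1337 + 1011) - 65) = (-120 + 914)/(2348 - 65) = 794/2283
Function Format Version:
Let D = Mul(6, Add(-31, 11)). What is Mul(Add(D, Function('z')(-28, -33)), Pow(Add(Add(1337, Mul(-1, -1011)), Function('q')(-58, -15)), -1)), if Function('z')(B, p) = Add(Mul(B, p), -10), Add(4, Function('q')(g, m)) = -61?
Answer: Rational(794, 2283) ≈ 0.34779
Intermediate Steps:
Function('q')(g, m) = -65 (Function('q')(g, m) = Add(-4, -61) = -65)
D = -120 (D = Mul(6, -20) = -120)
Function('z')(B, p) = Add(-10, Mul(B, p))
Mul(Add(D, Function('z')(-28, -33)), Pow(Add(Add(1337, Mul(-1, -1011)), Function('q')(-58, -15)), -1)) = Mul(Add(-120, Add(-10, Mul(-28, -33))), Pow(Add(Add(1337, Mul(-1, -1011)), -65), -1)) = Mul(Add(-120, Add(-10, 924)), Pow(Add(Add(1337, 1011), -65), -1)) = Mul(Add(-120, 914), Pow(Add(2348, -65), -1)) = Mul(794, Pow(2283, -1)) = Mul(794, Rational(1, 2283)) = Rational(794, 2283)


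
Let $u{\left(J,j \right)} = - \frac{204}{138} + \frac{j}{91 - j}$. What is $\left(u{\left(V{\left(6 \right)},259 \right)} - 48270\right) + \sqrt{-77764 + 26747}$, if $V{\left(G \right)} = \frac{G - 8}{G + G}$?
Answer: $- \frac{26646707}{552} + i \sqrt{51017} \approx -48273.0 + 225.87 i$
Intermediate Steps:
$V{\left(G \right)} = \frac{-8 + G}{2 G}$
$u{\left(J,j \right)} = - \frac{34}{23} + \frac{j}{91 - j}$ ($u{\left(J,j \right)} = \left(-204\right) \frac{1}{138} + \frac{j}{91 - j} = - \frac{34}{23} + \frac{j}{91 - j}$)
$\left(u{\left(V{\left(6 \right)},259 \right)} - 48270\right) + \sqrt{-77764 + 26747} = \left(\frac{3094 - 14763}{23 \left(-91 + 259\right)} - 48270\right) + \sqrt{-77764 + 26747} = \left(\frac{3094 - 14763}{23 \cdot 168} + \left(-107676 + 59406\right)\right) + \sqrt{-51017} = \left(\frac{1}{23} \cdot \frac{1}{168} \left(-11669\right) - 48270\right) + i \sqrt{51017} = \left(- \frac{1667}{552} - 48270\right) + i \sqrt{51017} = - \frac{26646707}{552} + i \sqrt{51017}$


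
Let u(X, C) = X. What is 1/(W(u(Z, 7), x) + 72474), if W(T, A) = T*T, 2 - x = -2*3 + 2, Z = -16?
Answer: 1/72730 ≈ 1.3749e-5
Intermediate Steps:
x = 6 (x = 2 - (-2*3 + 2) = 2 - (-6 + 2) = 2 - 1*(-4) = 2 + 4 = 6)
W(T, A) = T**2
1/(W(u(Z, 7), x) + 72474) = 1/((-16)**2 + 72474) = 1/(256 + 72474) = 1/72730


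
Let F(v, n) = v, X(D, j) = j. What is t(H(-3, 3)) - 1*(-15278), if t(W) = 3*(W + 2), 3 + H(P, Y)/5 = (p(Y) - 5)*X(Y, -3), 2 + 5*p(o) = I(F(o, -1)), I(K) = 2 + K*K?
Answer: 15383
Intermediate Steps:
I(K) = 2 + K²
p(o) = o²/5 (p(o) = -⅖ + (2 + o²)/5 = -⅖ + (⅖ + o²/5) = o²/5)
H(P, Y) = 60 - 3*Y² (H(P, Y) = -15 + 5*((Y²/5 - 5)*(-3)) = -15 + 5*((-5 + Y²/5)*(-3)) = -15 + 5*(15 - 3*Y²/5) = -15 + (75 - 3*Y²) = 60 - 3*Y²)
t(W) = 6 + 3*W (t(W) = 3*(2 + W) = 6 + 3*W)
t(H(-3, 3)) - 1*(-15278) = (6 + 3*(60 - 3*3²)) - 1*(-15278) = (6 + 3*(60 - 3*9)) + 15278 = (6 + 3*(60 - 27)) + 15278 = (6 + 3*33) + 15278 = (6 + 99) + 15278 = 105 + 15278 = 15383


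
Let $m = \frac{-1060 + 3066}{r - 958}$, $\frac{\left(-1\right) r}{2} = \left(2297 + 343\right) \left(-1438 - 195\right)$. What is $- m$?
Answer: $- \frac{1003}{4310641} \approx -0.00023268$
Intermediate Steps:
$r = 8622240$ ($r = - 2 \left(2297 + 343\right) \left(-1438 - 195\right) = - 2 \cdot 2640 \left(-1633\right) = \left(-2\right) \left(-4311120\right) = 8622240$)
$m = \frac{1003}{4310641}$ ($m = \frac{-1060 + 3066}{8622240 - 958} = \frac{2006}{8621282} = 2006 \cdot \frac{1}{8621282} = \frac{1003}{4310641} \approx 0.00023268$)
$- m = \left(-1\right) \frac{1003}{4310641} = - \frac{1003}{4310641}$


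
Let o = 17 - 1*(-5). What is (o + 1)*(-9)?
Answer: -207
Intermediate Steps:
o = 22 (o = 17 + 5 = 22)
(o + 1)*(-9) = (22 + 1)*(-9) = 23*(-9) = -207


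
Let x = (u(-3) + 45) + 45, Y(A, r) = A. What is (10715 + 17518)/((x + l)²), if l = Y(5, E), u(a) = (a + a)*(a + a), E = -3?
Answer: 28233/17161 ≈ 1.6452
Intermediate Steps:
u(a) = 4*a² (u(a) = (2*a)*(2*a) = 4*a²)
l = 5
x = 126 (x = (4*(-3)² + 45) + 45 = (4*9 + 45) + 45 = (36 + 45) + 45 = 81 + 45 = 126)
(10715 + 17518)/((x + l)²) = (10715 + 17518)/((126 + 5)²) = 28233/(131²) = 28233/17161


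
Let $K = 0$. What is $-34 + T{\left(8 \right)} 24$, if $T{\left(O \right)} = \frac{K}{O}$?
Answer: $-34$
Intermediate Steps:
$T{\left(O \right)} = 0$ ($T{\left(O \right)} = \frac{0}{O} = 0$)
$-34 + T{\left(8 \right)} 24 = -34 + 0 \cdot 24 = -34 + 0 = -34$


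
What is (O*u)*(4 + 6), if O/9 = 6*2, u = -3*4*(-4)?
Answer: 51840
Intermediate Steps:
u = 48 (u = -12*(-4) = 48)
O = 108 (O = 9*(6*2) = 9*12 = 108)
(O*u)*(4 + 6) = (108*48)*(4 + 6) = 5184*10 = 51840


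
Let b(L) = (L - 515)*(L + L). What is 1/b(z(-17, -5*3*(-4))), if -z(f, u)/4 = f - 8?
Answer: -1/83000 ≈ -1.2048e-5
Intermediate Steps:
z(f, u) = 32 - 4*f (z(f, u) = -4*(f - 8) = -4*(-8 + f) = 32 - 4*f)
b(L) = 2*L*(-515 + L) (b(L) = (-515 + L)*(2*L) = 2*L*(-515 + L))
1/b(z(-17, -5*3*(-4))) = 1/(2*(32 - 4*(-17))*(-515 + (32 - 4*(-17)))) = 1/(2*(32 + 68)*(-515 + (32 + 68))) = 1/(2*100*(-515 + 100)) = 1/(2*100*(-415)) = 1/(-83000) = -1/83000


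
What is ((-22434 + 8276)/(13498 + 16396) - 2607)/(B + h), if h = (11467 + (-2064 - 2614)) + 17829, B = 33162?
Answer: -9743477/215909415 ≈ -0.045128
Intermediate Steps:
h = 24618 (h = (11467 - 4678) + 17829 = 6789 + 17829 = 24618)
((-22434 + 8276)/(13498 + 16396) - 2607)/(B + h) = ((-22434 + 8276)/(13498 + 16396) - 2607)/(33162 + 24618) = (-14158/29894 - 2607)/57780 = (-14158*1/29894 - 2607)*(1/57780) = (-7079/14947 - 2607)*(1/57780) = -38973908/14947*1/57780 = -9743477/215909415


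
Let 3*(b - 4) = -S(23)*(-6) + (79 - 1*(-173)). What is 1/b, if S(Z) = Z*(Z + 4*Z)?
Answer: 1/5378 ≈ 0.00018594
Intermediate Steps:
S(Z) = 5*Z**2 (S(Z) = Z*(5*Z) = 5*Z**2)
b = 5378 (b = 4 + (-5*23**2*(-6) + (79 - 1*(-173)))/3 = 4 + (-5*529*(-6) + (79 + 173))/3 = 4 + (-1*2645*(-6) + 252)/3 = 4 + (-2645*(-6) + 252)/3 = 4 + (15870 + 252)/3 = 4 + (1/3)*16122 = 4 + 5374 = 5378)
1/b = 1/5378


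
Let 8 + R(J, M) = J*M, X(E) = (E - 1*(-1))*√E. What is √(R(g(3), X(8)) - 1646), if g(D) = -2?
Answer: √(-1654 - 36*√2) ≈ 41.291*I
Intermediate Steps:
X(E) = √E*(1 + E) (X(E) = (E + 1)*√E = (1 + E)*√E = √E*(1 + E))
R(J, M) = -8 + J*M
√(R(g(3), X(8)) - 1646) = √((-8 - 2*√8*(1 + 8)) - 1646) = √((-8 - 2*2*√2*9) - 1646) = √((-8 - 36*√2) - 1646) = √(-1654 - 36*√2)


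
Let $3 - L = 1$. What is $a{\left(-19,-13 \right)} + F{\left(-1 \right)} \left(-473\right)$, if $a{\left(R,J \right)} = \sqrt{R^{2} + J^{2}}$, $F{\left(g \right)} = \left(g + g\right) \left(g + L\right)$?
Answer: $946 + \sqrt{530} \approx 969.02$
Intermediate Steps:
$L = 2$ ($L = 3 - 1 = 2$)
$F{\left(g \right)} = 2 g \left(2 + g\right)$ ($F{\left(g \right)} = \left(g + g\right) \left(g + 2\right) = 2 g \left(2 + g\right)$)
$a{\left(R,J \right)} = \sqrt{J^{2} + R^{2}}$
$a{\left(-19,-13 \right)} + F{\left(-1 \right)} \left(-473\right) = \sqrt{\left(-13\right)^{2} + \left(-19\right)^{2}} + 2 \left(-1\right) \left(2 - 1\right) \left(-473\right) = \sqrt{169 + 361} + 2 \left(-1\right) 1 \left(-473\right) = \sqrt{530} - -946 = \sqrt{530} + 946 = 946 + \sqrt{530}$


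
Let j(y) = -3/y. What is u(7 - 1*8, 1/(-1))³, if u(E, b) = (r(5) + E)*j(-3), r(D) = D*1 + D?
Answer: 729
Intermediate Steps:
r(D) = 2*D (r(D) = D + D = 2*D)
u(E, b) = 10 + E (u(E, b) = (2*5 + E)*(-3/(-3)) = (10 + E)*(-3*(-⅓)) = (10 + E)*1 = 10 + E)
u(7 - 1*8, 1/(-1))³ = (10 + (7 - 1*8))³ = (10 + (7 - 8))³ = (10 - 1)³ = 9³ = 729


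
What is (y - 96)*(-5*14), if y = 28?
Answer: 4760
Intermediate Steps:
(y - 96)*(-5*14) = (28 - 96)*(-5*14) = -68*(-70) = 4760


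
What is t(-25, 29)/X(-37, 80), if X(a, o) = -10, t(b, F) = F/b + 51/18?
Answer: -251/1500 ≈ -0.16733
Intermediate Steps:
t(b, F) = 17/6 + F/b (t(b, F) = F/b + 51*(1/18) = F/b + 17/6 = 17/6 + F/b)
t(-25, 29)/X(-37, 80) = (17/6 + 29/(-25))/(-10) = (17/6 + 29*(-1/25))*(-1/10) = (17/6 - 29/25)*(-1/10) = (251/150)*(-1/10) = -251/1500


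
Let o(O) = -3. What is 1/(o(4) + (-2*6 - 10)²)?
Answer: 1/481 ≈ 0.0020790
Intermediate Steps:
1/(o(4) + (-2*6 - 10)²) = 1/(-3 + (-2*6 - 10)²) = 1/(-3 + (-12 - 10)²) = 1/(-3 + (-22)²) = 1/(-3 + 484) = 1/481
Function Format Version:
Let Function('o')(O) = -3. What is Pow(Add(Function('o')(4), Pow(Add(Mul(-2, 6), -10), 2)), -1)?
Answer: Rational(1, 481) ≈ 0.0020790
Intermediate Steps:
Pow(Add(Function('o')(4), Pow(Add(Mul(-2, 6), -10), 2)), -1) = Pow(Add(-3, Pow(Add(Mul(-2, 6), -10), 2)), -1) = Pow(Add(-3, Pow(Add(-12, -10), 2)), -1) = Pow(Add(-3, Pow(-22, 2)), -1) = Pow(Add(-3, 484), -1) = Pow(481, -1) = Rational(1, 481)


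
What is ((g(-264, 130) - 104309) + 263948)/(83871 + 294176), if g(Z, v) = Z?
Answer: 159375/378047 ≈ 0.42157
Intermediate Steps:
((g(-264, 130) - 104309) + 263948)/(83871 + 294176) = ((-264 - 104309) + 263948)/(83871 + 294176) = (-104573 + 263948)/378047 = 159375*(1/378047) = 159375/378047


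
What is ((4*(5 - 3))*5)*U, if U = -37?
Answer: -1480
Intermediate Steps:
((4*(5 - 3))*5)*U = ((4*(5 - 3))*5)*(-37) = ((4*2)*5)*(-37) = (8*5)*(-37) = 40*(-37) = -1480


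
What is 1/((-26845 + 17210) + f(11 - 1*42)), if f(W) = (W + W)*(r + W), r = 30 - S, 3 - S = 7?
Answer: -1/9821 ≈ -0.00010182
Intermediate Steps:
S = -4 (S = 3 - 1*7 = 3 - 7 = -4)
r = 34 (r = 30 - 1*(-4) = 30 + 4 = 34)
f(W) = 2*W*(34 + W) (f(W) = (W + W)*(34 + W) = (2*W)*(34 + W) = 2*W*(34 + W))
1/((-26845 + 17210) + f(11 - 1*42)) = 1/((-26845 + 17210) + 2*(11 - 1*42)*(34 + (11 - 1*42))) = 1/(-9635 + 2*(11 - 42)*(34 + (11 - 42))) = 1/(-9635 + 2*(-31)*(34 - 31)) = 1/(-9635 + 2*(-31)*3) = 1/(-9635 - 186) = 1/(-9821) = -1/9821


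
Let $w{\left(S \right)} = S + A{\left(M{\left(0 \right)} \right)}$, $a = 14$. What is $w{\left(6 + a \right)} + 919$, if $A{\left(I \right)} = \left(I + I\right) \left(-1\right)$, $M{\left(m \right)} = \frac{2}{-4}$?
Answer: $940$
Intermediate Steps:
$M{\left(m \right)} = - \frac{1}{2}$ ($M{\left(m \right)} = 2 \left(- \frac{1}{4}\right) = - \frac{1}{2}$)
$A{\left(I \right)} = - 2 I$ ($A{\left(I \right)} = 2 I \left(-1\right) = - 2 I$)
$w{\left(S \right)} = 1 + S$ ($w{\left(S \right)} = S - -1 = S + 1 = 1 + S$)
$w{\left(6 + a \right)} + 919 = \left(1 + \left(6 + 14\right)\right) + 919 = \left(1 + 20\right) + 919 = 21 + 919 = 940$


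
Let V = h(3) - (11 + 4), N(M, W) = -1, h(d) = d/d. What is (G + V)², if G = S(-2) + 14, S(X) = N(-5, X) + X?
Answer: 9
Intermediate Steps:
h(d) = 1
S(X) = -1 + X
G = 11 (G = (-1 - 2) + 14 = -3 + 14 = 11)
V = -14 (V = 1 - (11 + 4) = 1 - 1*15 = 1 - 15 = -14)
(G + V)² = (11 - 14)² = (-3)² = 9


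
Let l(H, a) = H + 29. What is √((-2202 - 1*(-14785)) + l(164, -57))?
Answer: 2*√3194 ≈ 113.03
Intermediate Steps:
l(H, a) = 29 + H
√((-2202 - 1*(-14785)) + l(164, -57)) = √((-2202 - 1*(-14785)) + (29 + 164)) = √((-2202 + 14785) + 193) = √(12583 + 193) = √12776 = 2*√3194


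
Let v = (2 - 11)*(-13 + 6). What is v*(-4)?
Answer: -252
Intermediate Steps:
v = 63 (v = -9*(-7) = 63)
v*(-4) = 63*(-4) = -252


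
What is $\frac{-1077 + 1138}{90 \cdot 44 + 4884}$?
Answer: $\frac{61}{8844} \approx 0.0068973$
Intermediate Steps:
$\frac{-1077 + 1138}{90 \cdot 44 + 4884} = \frac{61}{3960 + 4884} = \frac{61}{8844}$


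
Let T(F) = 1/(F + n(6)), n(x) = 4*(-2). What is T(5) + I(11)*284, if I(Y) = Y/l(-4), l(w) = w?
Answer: -2344/3 ≈ -781.33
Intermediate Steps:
n(x) = -8
T(F) = 1/(-8 + F) (T(F) = 1/(F - 8) = 1/(-8 + F))
I(Y) = -Y/4 (I(Y) = Y/(-4) = Y*(-¼) = -Y/4)
T(5) + I(11)*284 = 1/(-8 + 5) - ¼*11*284 = 1/(-3) - 11/4*284 = -⅓ - 781 = -2344/3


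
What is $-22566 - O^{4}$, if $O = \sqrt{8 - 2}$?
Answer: $-22602$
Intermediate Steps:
$O = \sqrt{6} \approx 2.4495$
$-22566 - O^{4} = -22566 - \left(\sqrt{6}\right)^{4} = -22566 - 36 = -22602$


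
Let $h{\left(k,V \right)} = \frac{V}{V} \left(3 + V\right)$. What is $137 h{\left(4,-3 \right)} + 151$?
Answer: $151$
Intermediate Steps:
$h{\left(k,V \right)} = 3 + V$ ($h{\left(k,V \right)} = 1 \left(3 + V\right) = 3 + V$)
$137 h{\left(4,-3 \right)} + 151 = 137 \left(3 - 3\right) + 151 = 137 \cdot 0 + 151 = 0 + 151 = 151$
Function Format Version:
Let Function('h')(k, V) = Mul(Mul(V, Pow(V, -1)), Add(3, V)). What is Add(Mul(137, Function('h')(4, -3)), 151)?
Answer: 151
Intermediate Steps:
Function('h')(k, V) = Add(3, V) (Function('h')(k, V) = Mul(1, Add(3, V)) = Add(3, V))
Add(Mul(137, Function('h')(4, -3)), 151) = Add(Mul(137, Add(3, -3)), 151) = Add(Mul(137, 0), 151) = Add(0, 151) = 151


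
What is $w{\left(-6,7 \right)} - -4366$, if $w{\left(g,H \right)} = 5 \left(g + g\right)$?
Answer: $4306$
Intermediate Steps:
$w{\left(g,H \right)} = 10 g$ ($w{\left(g,H \right)} = 5 \cdot 2 g = 10 g$)
$w{\left(-6,7 \right)} - -4366 = 10 \left(-6\right) - -4366 = -60 + 4366 = 4306$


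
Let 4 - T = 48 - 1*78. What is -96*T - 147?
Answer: -3411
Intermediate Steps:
T = 34 (T = 4 - (48 - 1*78) = 4 - (48 - 78) = 4 - 1*(-30) = 4 + 30 = 34)
-96*T - 147 = -96*34 - 147 = -3264 - 147 = -3411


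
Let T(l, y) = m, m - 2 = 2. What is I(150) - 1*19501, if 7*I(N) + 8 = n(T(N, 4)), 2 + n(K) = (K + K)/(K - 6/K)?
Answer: -682569/35 ≈ -19502.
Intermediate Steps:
m = 4 (m = 2 + 2 = 4)
T(l, y) = 4
n(K) = -2 + 2*K/(K - 6/K) (n(K) = -2 + (K + K)/(K - 6/K) = -2 + (2*K)/(K - 6/K) = -2 + 2*K/(K - 6/K))
I(N) = -34/35 (I(N) = -8/7 + (12/(-6 + 4²))/7 = -8/7 + (12/(-6 + 16))/7 = -8/7 + (12/10)/7 = -8/7 + (12*(⅒))/7 = -8/7 + (⅐)*(6/5) = -8/7 + 6/35 = -34/35)
I(150) - 1*19501 = -34/35 - 1*19501 = -34/35 - 19501 = -682569/35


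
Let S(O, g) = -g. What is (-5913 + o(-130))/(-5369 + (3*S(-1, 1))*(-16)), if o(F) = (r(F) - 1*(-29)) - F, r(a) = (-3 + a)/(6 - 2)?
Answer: 23149/21284 ≈ 1.0876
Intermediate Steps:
r(a) = -¾ + a/4 (r(a) = (-3 + a)/4 = (-3 + a)*(¼) = -¾ + a/4)
o(F) = 113/4 - 3*F/4 (o(F) = ((-¾ + F/4) - 1*(-29)) - F = ((-¾ + F/4) + 29) - F = (113/4 + F/4) - F = 113/4 - 3*F/4)
(-5913 + o(-130))/(-5369 + (3*S(-1, 1))*(-16)) = (-5913 + (113/4 - ¾*(-130)))/(-5369 + (3*(-1*1))*(-16)) = (-5913 + (113/4 + 195/2))/(-5369 + (3*(-1))*(-16)) = (-5913 + 503/4)/(-5369 - 3*(-16)) = -23149/(4*(-5369 + 48)) = -23149/4/(-5321) = -23149/4*(-1/5321) = 23149/21284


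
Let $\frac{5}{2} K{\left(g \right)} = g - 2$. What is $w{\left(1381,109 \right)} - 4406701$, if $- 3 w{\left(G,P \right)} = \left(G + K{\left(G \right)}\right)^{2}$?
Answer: $- \frac{141292048}{25} \approx -5.6517 \cdot 10^{6}$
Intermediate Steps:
$K{\left(g \right)} = - \frac{4}{5} + \frac{2 g}{5}$ ($K{\left(g \right)} = \frac{2 \left(g - 2\right)}{5} = \frac{2 \left(-2 + g\right)}{5} = - \frac{4}{5} + \frac{2 g}{5}$)
$w{\left(G,P \right)} = - \frac{\left(- \frac{4}{5} + \frac{7 G}{5}\right)^{2}}{3}$ ($w{\left(G,P \right)} = - \frac{\left(G + \left(- \frac{4}{5} + \frac{2 G}{5}\right)\right)^{2}}{3} = - \frac{\left(- \frac{4}{5} + \frac{7 G}{5}\right)^{2}}{3}$)
$w{\left(1381,109 \right)} - 4406701 = - \frac{\left(-4 + 7 \cdot 1381\right)^{2}}{75} - 4406701 = - \frac{\left(-4 + 9667\right)^{2}}{75} - 4406701 = - \frac{9663^{2}}{75} - 4406701 = \left(- \frac{1}{75}\right) 93373569 - 4406701 = - \frac{31124523}{25} - 4406701 = - \frac{141292048}{25}$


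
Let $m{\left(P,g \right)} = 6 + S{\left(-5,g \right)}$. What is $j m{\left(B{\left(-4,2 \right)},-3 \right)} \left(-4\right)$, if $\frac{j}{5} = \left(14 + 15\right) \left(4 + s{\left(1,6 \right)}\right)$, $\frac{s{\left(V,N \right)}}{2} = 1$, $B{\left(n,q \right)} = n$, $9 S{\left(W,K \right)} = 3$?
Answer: $-22040$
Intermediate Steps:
$S{\left(W,K \right)} = \frac{1}{3}$ ($S{\left(W,K \right)} = \frac{1}{9} \cdot 3 = \frac{1}{3}$)
$s{\left(V,N \right)} = 2$ ($s{\left(V,N \right)} = 2 \cdot 1 = 2$)
$j = 870$ ($j = 5 \left(14 + 15\right) \left(4 + 2\right) = 5 \cdot 29 \cdot 6 = 5 \cdot 174 = 870$)
$m{\left(P,g \right)} = \frac{19}{3}$ ($m{\left(P,g \right)} = 6 + \frac{1}{3} = \frac{19}{3}$)
$j m{\left(B{\left(-4,2 \right)},-3 \right)} \left(-4\right) = 870 \cdot \frac{19}{3} \left(-4\right) = 5510 \left(-4\right) = -22040$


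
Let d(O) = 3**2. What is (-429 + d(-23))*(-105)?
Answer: 44100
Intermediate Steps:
d(O) = 9
(-429 + d(-23))*(-105) = (-429 + 9)*(-105) = -420*(-105) = 44100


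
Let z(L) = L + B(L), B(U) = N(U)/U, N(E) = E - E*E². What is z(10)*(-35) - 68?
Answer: 3047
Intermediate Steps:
N(E) = E - E³
B(U) = (U - U³)/U
z(L) = 1 + L - L² (z(L) = L + (1 - L²) = 1 + L - L²)
z(10)*(-35) - 68 = (1 + 10 - 1*10²)*(-35) - 68 = (1 + 10 - 1*100)*(-35) - 68 = (1 + 10 - 100)*(-35) - 68 = -89*(-35) - 68 = 3115 - 68 = 3047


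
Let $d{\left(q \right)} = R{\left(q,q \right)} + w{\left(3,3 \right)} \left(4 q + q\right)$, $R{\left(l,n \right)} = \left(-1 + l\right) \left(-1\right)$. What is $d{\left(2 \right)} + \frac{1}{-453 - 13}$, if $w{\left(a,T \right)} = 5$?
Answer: $\frac{22833}{466} \approx 48.998$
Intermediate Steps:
$R{\left(l,n \right)} = 1 - l$
$d{\left(q \right)} = 1 + 24 q$ ($d{\left(q \right)} = \left(1 - q\right) + 5 \left(4 q + q\right) = \left(1 - q\right) + 5 \cdot 5 q = \left(1 - q\right) + 25 q = 1 + 24 q$)
$d{\left(2 \right)} + \frac{1}{-453 - 13} = \left(1 + 24 \cdot 2\right) + \frac{1}{-453 - 13} = \left(1 + 48\right) + \frac{1}{-466} = 49 - \frac{1}{466} = \frac{22833}{466}$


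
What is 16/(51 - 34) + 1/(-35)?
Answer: 543/595 ≈ 0.91261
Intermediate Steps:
16/(51 - 34) + 1/(-35) = 16/17 - 1/35 = 543/595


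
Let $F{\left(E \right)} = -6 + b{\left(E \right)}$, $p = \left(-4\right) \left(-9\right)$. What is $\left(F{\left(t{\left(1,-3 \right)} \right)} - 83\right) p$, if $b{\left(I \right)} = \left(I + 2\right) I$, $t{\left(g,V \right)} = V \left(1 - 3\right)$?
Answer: $-1476$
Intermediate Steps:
$t{\left(g,V \right)} = - 2 V$ ($t{\left(g,V \right)} = V \left(-2\right) = - 2 V$)
$b{\left(I \right)} = I \left(2 + I\right)$ ($b{\left(I \right)} = \left(2 + I\right) I = I \left(2 + I\right)$)
$p = 36$
$F{\left(E \right)} = -6 + E \left(2 + E\right)$
$\left(F{\left(t{\left(1,-3 \right)} \right)} - 83\right) p = \left(\left(-6 + \left(-2\right) \left(-3\right) \left(2 - -6\right)\right) - 83\right) 36 = \left(\left(-6 + 6 \left(2 + 6\right)\right) - 83\right) 36 = \left(\left(-6 + 6 \cdot 8\right) - 83\right) 36 = \left(\left(-6 + 48\right) - 83\right) 36 = \left(42 - 83\right) 36 = \left(-41\right) 36 = -1476$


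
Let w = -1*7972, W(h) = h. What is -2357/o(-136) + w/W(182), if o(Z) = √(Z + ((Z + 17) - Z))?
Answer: -3986/91 + 2357*I*√119/119 ≈ -43.802 + 216.07*I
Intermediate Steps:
w = -7972
o(Z) = √(17 + Z) (o(Z) = √(Z + ((17 + Z) - Z)) = √(Z + 17) = √(17 + Z))
-2357/o(-136) + w/W(182) = -2357/√(17 - 136) - 7972/182 = -2357*(-I*√119/119) - 7972*1/182 = -2357*(-I*√119/119) - 3986/91 = -(-2357)*I*√119/119 - 3986/91 = 2357*I*√119/119 - 3986/91 = -3986/91 + 2357*I*√119/119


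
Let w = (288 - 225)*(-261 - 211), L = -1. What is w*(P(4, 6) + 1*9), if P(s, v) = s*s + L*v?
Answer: -564984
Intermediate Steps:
P(s, v) = s² - v (P(s, v) = s*s - v = s² - v)
w = -29736 (w = 63*(-472) = -29736)
w*(P(4, 6) + 1*9) = -29736*((4² - 1*6) + 1*9) = -29736*((16 - 6) + 9) = -29736*(10 + 9) = -29736*19 = -564984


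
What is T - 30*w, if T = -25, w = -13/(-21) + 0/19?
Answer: -305/7 ≈ -43.571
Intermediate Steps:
w = 13/21 (w = -13*(-1/21) + 0*(1/19) = 13/21 + 0 = 13/21 ≈ 0.61905)
T - 30*w = -25 - 30*13/21 = -25 - 130/7 = -305/7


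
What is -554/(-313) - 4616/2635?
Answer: 14982/824755 ≈ 0.018165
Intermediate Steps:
-554/(-313) - 4616/2635 = -554*(-1/313) - 4616*1/2635 = 554/313 - 4616/2635 = 14982/824755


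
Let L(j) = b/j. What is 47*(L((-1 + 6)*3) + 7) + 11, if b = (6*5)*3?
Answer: 622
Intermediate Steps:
b = 90 (b = 30*3 = 90)
L(j) = 90/j
47*(L((-1 + 6)*3) + 7) + 11 = 47*(90/(((-1 + 6)*3)) + 7) + 11 = 47*(90/((5*3)) + 7) + 11 = 47*(90/15 + 7) + 11 = 47*(90*(1/15) + 7) + 11 = 47*(6 + 7) + 11 = 47*13 + 11 = 611 + 11 = 622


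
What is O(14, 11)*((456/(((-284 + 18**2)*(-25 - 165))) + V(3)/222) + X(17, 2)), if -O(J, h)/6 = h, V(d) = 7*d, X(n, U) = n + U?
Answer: -1162062/925 ≈ -1256.3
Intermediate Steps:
X(n, U) = U + n
O(J, h) = -6*h
O(14, 11)*((456/(((-284 + 18**2)*(-25 - 165))) + V(3)/222) + X(17, 2)) = (-6*11)*((456/(((-284 + 18**2)*(-25 - 165))) + (7*3)/222) + (2 + 17)) = -66*((456/(((-284 + 324)*(-190))) + 21*(1/222)) + 19) = -66*((456/((40*(-190))) + 7/74) + 19) = -66*((456/(-7600) + 7/74) + 19) = -66*((456*(-1/7600) + 7/74) + 19) = -66*((-3/50 + 7/74) + 19) = -66*(32/925 + 19) = -66*17607/925 = -1162062/925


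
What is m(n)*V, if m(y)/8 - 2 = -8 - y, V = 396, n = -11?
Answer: 15840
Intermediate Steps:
m(y) = -48 - 8*y (m(y) = 16 + 8*(-8 - y) = 16 + (-64 - 8*y) = -48 - 8*y)
m(n)*V = (-48 - 8*(-11))*396 = (-48 + 88)*396 = 40*396 = 15840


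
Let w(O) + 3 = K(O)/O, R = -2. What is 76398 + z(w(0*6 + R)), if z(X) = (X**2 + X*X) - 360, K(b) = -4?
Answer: 76040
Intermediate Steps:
w(O) = -3 - 4/O
z(X) = -360 + 2*X**2 (z(X) = (X**2 + X**2) - 360 = 2*X**2 - 360 = -360 + 2*X**2)
76398 + z(w(0*6 + R)) = 76398 + (-360 + 2*(-3 - 4/(0*6 - 2))**2) = 76398 + (-360 + 2*(-3 - 4/(0 - 2))**2) = 76398 + (-360 + 2*(-3 - 4/(-2))**2) = 76398 + (-360 + 2*(-3 - 4*(-1/2))**2) = 76398 + (-360 + 2*(-3 + 2)**2) = 76398 + (-360 + 2*(-1)**2) = 76398 + (-360 + 2*1) = 76398 + (-360 + 2) = 76398 - 358 = 76040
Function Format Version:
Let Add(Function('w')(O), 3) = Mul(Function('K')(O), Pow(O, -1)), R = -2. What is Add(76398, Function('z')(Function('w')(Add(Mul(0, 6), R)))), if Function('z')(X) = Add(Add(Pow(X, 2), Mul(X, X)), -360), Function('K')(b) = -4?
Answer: 76040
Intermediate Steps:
Function('w')(O) = Add(-3, Mul(-4, Pow(O, -1)))
Function('z')(X) = Add(-360, Mul(2, Pow(X, 2))) (Function('z')(X) = Add(Add(Pow(X, 2), Pow(X, 2)), -360) = Add(Mul(2, Pow(X, 2)), -360) = Add(-360, Mul(2, Pow(X, 2))))
Add(76398, Function('z')(Function('w')(Add(Mul(0, 6), R)))) = Add(76398, Add(-360, Mul(2, Pow(Add(-3, Mul(-4, Pow(Add(Mul(0, 6), -2), -1))), 2)))) = Add(76398, Add(-360, Mul(2, Pow(Add(-3, Mul(-4, Pow(Add(0, -2), -1))), 2)))) = Add(76398, Add(-360, Mul(2, Pow(Add(-3, Mul(-4, Pow(-2, -1))), 2)))) = Add(76398, Add(-360, Mul(2, Pow(Add(-3, Mul(-4, Rational(-1, 2))), 2)))) = Add(76398, Add(-360, Mul(2, Pow(Add(-3, 2), 2)))) = Add(76398, Add(-360, Mul(2, Pow(-1, 2)))) = Add(76398, Add(-360, Mul(2, 1))) = Add(76398, Add(-360, 2)) = Add(76398, -358) = 76040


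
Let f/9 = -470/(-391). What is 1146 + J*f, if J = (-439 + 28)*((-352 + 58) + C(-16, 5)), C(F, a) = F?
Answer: 539392386/391 ≈ 1.3795e+6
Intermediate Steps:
J = 127410 (J = (-439 + 28)*((-352 + 58) - 16) = -411*(-294 - 16) = -411*(-310) = 127410)
f = 4230/391 (f = 9*(-470/(-391)) = 9*(-470*(-1/391)) = 9*(470/391) = 4230/391 ≈ 10.818)
1146 + J*f = 1146 + 127410*(4230/391) = 1146 + 538944300/391 = 539392386/391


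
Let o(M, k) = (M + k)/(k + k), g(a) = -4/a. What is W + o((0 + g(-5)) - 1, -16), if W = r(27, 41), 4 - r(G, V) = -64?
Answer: 10961/160 ≈ 68.506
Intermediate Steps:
r(G, V) = 68 (r(G, V) = 4 - 1*(-64) = 4 + 64 = 68)
W = 68
o(M, k) = (M + k)/(2*k) (o(M, k) = (M + k)/((2*k)) = (M + k)*(1/(2*k)) = (M + k)/(2*k))
W + o((0 + g(-5)) - 1, -16) = 68 + (½)*(((0 - 4/(-5)) - 1) - 16)/(-16) = 68 + (½)*(-1/16)*(((0 - 4*(-⅕)) - 1) - 16) = 68 + (½)*(-1/16)*(((0 + ⅘) - 1) - 16) = 68 + (½)*(-1/16)*((⅘ - 1) - 16) = 68 + (½)*(-1/16)*(-⅕ - 16) = 68 + (½)*(-1/16)*(-81/5) = 68 + 81/160 = 10961/160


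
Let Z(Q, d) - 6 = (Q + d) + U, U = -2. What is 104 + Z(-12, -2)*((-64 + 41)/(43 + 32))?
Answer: 1606/15 ≈ 107.07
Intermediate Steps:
Z(Q, d) = 4 + Q + d (Z(Q, d) = 6 + ((Q + d) - 2) = 6 + (-2 + Q + d) = 4 + Q + d)
104 + Z(-12, -2)*((-64 + 41)/(43 + 32)) = 104 + (4 - 12 - 2)*((-64 + 41)/(43 + 32)) = 104 - (-230)/75 = 104 - 10*(-23/75) = 104 + 46/15 = 1606/15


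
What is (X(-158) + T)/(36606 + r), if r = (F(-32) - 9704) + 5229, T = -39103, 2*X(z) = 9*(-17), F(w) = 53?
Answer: -78359/64368 ≈ -1.2174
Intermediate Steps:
X(z) = -153/2 (X(z) = (9*(-17))/2 = (1/2)*(-153) = -153/2)
r = -4422 (r = (53 - 9704) + 5229 = -9651 + 5229 = -4422)
(X(-158) + T)/(36606 + r) = (-153/2 - 39103)/(36606 - 4422) = -78359/2/32184 = -78359/2*1/32184 = -78359/64368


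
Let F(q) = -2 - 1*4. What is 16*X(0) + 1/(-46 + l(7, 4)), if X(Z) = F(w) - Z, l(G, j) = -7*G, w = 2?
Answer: -9121/95 ≈ -96.010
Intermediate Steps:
F(q) = -6 (F(q) = -2 - 4 = -6)
X(Z) = -6 - Z
16*X(0) + 1/(-46 + l(7, 4)) = 16*(-6 - 1*0) + 1/(-46 - 7*7) = 16*(-6 + 0) + 1/(-46 - 49) = 16*(-6) + 1/(-95) = -96 - 1/95 = -9121/95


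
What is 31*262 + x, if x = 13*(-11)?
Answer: 7979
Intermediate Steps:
x = -143
31*262 + x = 31*262 - 143 = 8122 - 143 = 7979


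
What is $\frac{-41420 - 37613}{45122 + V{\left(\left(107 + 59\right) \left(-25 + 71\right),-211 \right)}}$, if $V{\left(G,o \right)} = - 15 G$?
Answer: $\frac{79033}{69418} \approx 1.1385$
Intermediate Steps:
$\frac{-41420 - 37613}{45122 + V{\left(\left(107 + 59\right) \left(-25 + 71\right),-211 \right)}} = \frac{-41420 - 37613}{45122 - 15 \left(107 + 59\right) \left(-25 + 71\right)} = - \frac{79033}{45122 - 15 \cdot 166 \cdot 46} = - \frac{79033}{45122 - 114540} = - \frac{79033}{-69418} = \left(-79033\right) \left(- \frac{1}{69418}\right) = \frac{79033}{69418}$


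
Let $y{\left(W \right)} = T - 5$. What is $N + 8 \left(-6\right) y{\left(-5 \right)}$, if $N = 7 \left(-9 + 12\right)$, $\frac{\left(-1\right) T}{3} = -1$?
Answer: $117$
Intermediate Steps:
$T = 3$ ($T = \left(-3\right) \left(-1\right) = 3$)
$y{\left(W \right)} = -2$ ($y{\left(W \right)} = 3 - 5 = -2$)
$N = 21$ ($N = 7 \cdot 3 = 21$)
$N + 8 \left(-6\right) y{\left(-5 \right)} = 21 + 8 \left(-6\right) \left(-2\right) = 21 - -96 = 21 + 96 = 117$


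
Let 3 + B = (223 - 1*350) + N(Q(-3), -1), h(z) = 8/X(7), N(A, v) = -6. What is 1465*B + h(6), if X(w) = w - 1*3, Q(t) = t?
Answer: -199238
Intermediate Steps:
X(w) = -3 + w (X(w) = w - 3 = -3 + w)
h(z) = 2 (h(z) = 8/(-3 + 7) = 8/4 = 8*(1/4) = 2)
B = -136 (B = -3 + ((223 - 1*350) - 6) = -3 + ((223 - 350) - 6) = -3 + (-127 - 6) = -3 - 133 = -136)
1465*B + h(6) = 1465*(-136) + 2 = -199240 + 2 = -199238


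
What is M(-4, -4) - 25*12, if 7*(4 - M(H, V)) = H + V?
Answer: -2064/7 ≈ -294.86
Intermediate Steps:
M(H, V) = 4 - H/7 - V/7 (M(H, V) = 4 - (H + V)/7 = 4 + (-H/7 - V/7) = 4 - H/7 - V/7)
M(-4, -4) - 25*12 = (4 - ⅐*(-4) - ⅐*(-4)) - 25*12 = (4 + 4/7 + 4/7) - 300 = 36/7 - 300 = -2064/7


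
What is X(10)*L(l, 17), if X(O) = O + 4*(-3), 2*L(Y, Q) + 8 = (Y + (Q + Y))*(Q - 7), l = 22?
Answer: -602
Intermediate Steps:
L(Y, Q) = -4 + (-7 + Q)*(Q + 2*Y)/2 (L(Y, Q) = -4 + ((Y + (Q + Y))*(Q - 7))/2 = -4 + ((Q + 2*Y)*(-7 + Q))/2 = -4 + ((-7 + Q)*(Q + 2*Y))/2 = -4 + (-7 + Q)*(Q + 2*Y)/2)
X(O) = -12 + O (X(O) = O - 12 = -12 + O)
X(10)*L(l, 17) = (-12 + 10)*(-4 + (½)*17² - 7*22 - 7/2*17 + 17*22) = -2*(-4 + (½)*289 - 154 - 119/2 + 374) = -2*(-4 + 289/2 - 154 - 119/2 + 374) = -2*301 = -602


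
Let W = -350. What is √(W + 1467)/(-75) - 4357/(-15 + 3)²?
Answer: -4357/144 - √1117/75 ≈ -30.703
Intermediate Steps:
√(W + 1467)/(-75) - 4357/(-15 + 3)² = √(-350 + 1467)/(-75) - 4357/(-15 + 3)² = √1117*(-1/75) - 4357/((-12)²) = -√1117/75 - 4357/144 = -4357/144 - √1117/75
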